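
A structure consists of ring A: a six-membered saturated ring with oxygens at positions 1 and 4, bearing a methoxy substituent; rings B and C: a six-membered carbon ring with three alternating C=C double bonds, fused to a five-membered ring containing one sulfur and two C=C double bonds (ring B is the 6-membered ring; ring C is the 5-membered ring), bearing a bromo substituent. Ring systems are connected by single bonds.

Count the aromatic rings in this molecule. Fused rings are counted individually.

Ring A has only sp³ atoms, so it is not fully conjugated — not aromatic (1,4-dioxane).
Rings B and C form a fused bicyclic system (with one sulfur) with 9 sp² atoms and 10 π electrons from ring double bonds plus a heteroatom lone pair. 10 = 4(2)+2, so the system is aromatic and both rings count as aromatic (benzothiophene).
Aromatic: B, C. Total: 2.

2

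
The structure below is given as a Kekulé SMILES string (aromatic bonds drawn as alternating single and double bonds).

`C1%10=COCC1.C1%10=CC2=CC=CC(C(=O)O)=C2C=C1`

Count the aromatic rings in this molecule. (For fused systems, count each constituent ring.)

The SMILES encodes a five-membered ring of four carbons and one oxygen, with one C=C double bond and two sp³ carbons; two fused six-membered carbon rings, each with three alternating C=C double bonds.
The 5-membered ring with one oxygen has two sp³ carbons, so it is not fully conjugated — not aromatic (2,3-dihydrofuran).
The fused 6/6-membered bicyclic is a single π system with 10 sp² atoms and 10 π electrons from ring double bonds. 10 = 4(2)+2, so the system is aromatic and both rings count as aromatic (naphthalene).
2 of the 3 rings are aromatic. Total: 2.

2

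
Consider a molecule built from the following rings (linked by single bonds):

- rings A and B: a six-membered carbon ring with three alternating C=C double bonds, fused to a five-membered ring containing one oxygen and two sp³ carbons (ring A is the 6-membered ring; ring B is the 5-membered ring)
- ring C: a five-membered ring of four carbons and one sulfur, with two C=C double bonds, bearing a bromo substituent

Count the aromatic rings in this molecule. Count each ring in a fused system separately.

2

Ring A is fully conjugated (every ring atom contributes a p orbital); 3 ring double bonds give 6 π electrons. That satisfies 4n+2 with n=1, so ring A is aromatic (benzene ring).
Ring B has two sp³ carbons, so it is not fully conjugated — not aromatic (oxolane ring).
Ring C is planar and fully conjugated; 2 ring double bonds (4 π electrons) plus a heteroatom lone pair (2) give 6 π electrons. That satisfies 4n+2 with n=1, so ring C is aromatic (thiophene).
Aromatic: A, C. Total: 2.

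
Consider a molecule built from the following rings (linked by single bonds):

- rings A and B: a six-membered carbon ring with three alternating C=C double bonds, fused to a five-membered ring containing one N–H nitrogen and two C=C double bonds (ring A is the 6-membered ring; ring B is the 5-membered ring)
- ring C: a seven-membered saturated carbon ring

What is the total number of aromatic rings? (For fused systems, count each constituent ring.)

2

Rings A and B form a fused bicyclic system (with one N–H) with 9 sp² atoms and 10 π electrons from ring double bonds plus a heteroatom lone pair. 10 = 4(2)+2, so the system is aromatic and both rings count as aromatic (indole).
Ring C has only sp³ atoms, so it is not fully conjugated — not aromatic (cycloheptane).
Aromatic: A, B. Total: 2.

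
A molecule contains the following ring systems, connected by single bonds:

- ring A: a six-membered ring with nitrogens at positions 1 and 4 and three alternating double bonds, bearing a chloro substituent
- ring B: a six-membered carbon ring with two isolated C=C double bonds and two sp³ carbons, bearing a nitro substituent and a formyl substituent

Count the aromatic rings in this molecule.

Ring A is fully conjugated (every ring atom contributes a p orbital); 3 ring double bonds give 6 π electrons. That satisfies 4n+2 with n=1, so ring A is aromatic (pyrazine).
Ring B has two sp³ carbons, so it is not fully conjugated — not aromatic (1,4-cyclohexadiene).
Aromatic: A. Total: 1.

1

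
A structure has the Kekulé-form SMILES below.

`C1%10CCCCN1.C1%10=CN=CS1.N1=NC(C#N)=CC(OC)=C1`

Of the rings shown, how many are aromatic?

2

The SMILES encodes a six-membered saturated ring of five carbons and one N–H nitrogen; a five-membered ring with a sulfur at position 1 and a nitrogen at position 3 (in a C=N bond), with two double bonds; a six-membered ring with two adjacent nitrogens and three alternating double bonds.
The 6-membered ring with one N–H has only sp³ atoms, so it is not fully conjugated — not aromatic (piperidine).
The 5-membered ring with one sulfur and one =N– has a continuous p-orbital overlap around the ring; 2 ring double bonds (4 π electrons) plus a heteroatom lone pair (2) give 6 π electrons. 6 = 4(1)+2, so it is aromatic (thiazole).
The 6-membered ring with two nitrogens (1,2) is planar and fully conjugated; 3 ring double bonds give 6 π electrons. That satisfies 4n+2 with n=1, so it is aromatic (pyridazine).
2 of the 3 rings are aromatic. Total: 2.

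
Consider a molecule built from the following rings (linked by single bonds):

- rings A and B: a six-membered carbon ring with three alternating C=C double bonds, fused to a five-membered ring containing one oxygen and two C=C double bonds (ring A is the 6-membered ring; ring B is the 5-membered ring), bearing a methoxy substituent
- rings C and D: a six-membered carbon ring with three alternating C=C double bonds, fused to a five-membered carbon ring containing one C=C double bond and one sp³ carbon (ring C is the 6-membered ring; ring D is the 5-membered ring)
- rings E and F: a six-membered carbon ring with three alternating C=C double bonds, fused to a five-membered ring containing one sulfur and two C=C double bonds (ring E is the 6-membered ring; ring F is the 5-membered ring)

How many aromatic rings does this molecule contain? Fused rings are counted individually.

Rings A and B form a fused bicyclic system (with one oxygen) with 9 sp² atoms and 10 π electrons from ring double bonds plus a heteroatom lone pair. 10 = 4(2)+2, so the system is aromatic and both rings count as aromatic (benzofuran).
Ring C is fully conjugated (every ring atom contributes a p orbital); 3 ring double bonds give 6 π electrons. That satisfies 4n+2 with n=1, so ring C is aromatic (benzene ring).
Ring D has one sp³ carbon, so it is not fully conjugated — not aromatic (cyclopentene ring).
Rings E and F form a fused bicyclic system (with one sulfur) with 9 sp² atoms and 10 π electrons from ring double bonds plus a heteroatom lone pair. 10 = 4(2)+2, so the system is aromatic and both rings count as aromatic (benzothiophene).
Aromatic: A, B, C, E, F. Total: 5.

5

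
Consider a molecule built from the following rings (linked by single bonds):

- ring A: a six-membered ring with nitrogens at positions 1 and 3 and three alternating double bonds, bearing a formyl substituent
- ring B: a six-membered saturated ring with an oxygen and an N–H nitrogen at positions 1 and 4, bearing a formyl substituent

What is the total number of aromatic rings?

1

Ring A is fully conjugated (every ring atom contributes a p orbital); 3 ring double bonds give 6 π electrons. That satisfies 4n+2 with n=1, so ring A is aromatic (pyrimidine).
Ring B has only sp³ atoms, so it is not fully conjugated — not aromatic (morpholine).
Aromatic: A. Total: 1.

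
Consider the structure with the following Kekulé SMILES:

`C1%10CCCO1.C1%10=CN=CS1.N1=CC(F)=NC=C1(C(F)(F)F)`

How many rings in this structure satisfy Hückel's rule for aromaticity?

2

The SMILES encodes a five-membered saturated ring of four carbons and one oxygen; a five-membered ring with a sulfur at position 1 and a nitrogen at position 3 (in a C=N bond), with two double bonds; a six-membered ring with nitrogens at positions 1 and 4 and three alternating double bonds.
The 5-membered ring with one oxygen has only sp³ atoms, so it is not fully conjugated — not aromatic (tetrahydrofuran).
The 5-membered ring with one sulfur and one =N– has a continuous p-orbital overlap around the ring; 2 ring double bonds (4 π electrons) plus a heteroatom lone pair (2) give 6 π electrons. That satisfies 4n+2 with n=1, so it is aromatic (thiazole).
The 6-membered ring with two nitrogens (1,4) has a continuous p-orbital overlap around the ring; 3 ring double bonds give 6 π electrons. Since 6 = 4n+2 (n=1), it is aromatic (pyrazine).
2 of the 3 rings are aromatic. Total: 2.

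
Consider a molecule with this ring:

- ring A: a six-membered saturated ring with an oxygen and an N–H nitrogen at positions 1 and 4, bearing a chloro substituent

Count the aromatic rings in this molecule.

Ring A has only sp³ atoms, so it is not fully conjugated — not aromatic (morpholine).

0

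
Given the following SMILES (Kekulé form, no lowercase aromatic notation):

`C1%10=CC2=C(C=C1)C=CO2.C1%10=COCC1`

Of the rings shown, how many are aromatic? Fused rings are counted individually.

2

The SMILES encodes a six-membered carbon ring with three alternating C=C double bonds, fused to a five-membered ring containing one oxygen and two C=C double bonds; a five-membered ring of four carbons and one oxygen, with one C=C double bond and two sp³ carbons.
The fused 6/5-membered bicyclic (with one oxygen) is a single π system with 9 sp² atoms and 10 π electrons from ring double bonds plus a heteroatom lone pair. 10 = 4(2)+2, so the system is aromatic and both rings count as aromatic (benzofuran).
The 5-membered ring with one oxygen has two sp³ carbons, so it is not fully conjugated — not aromatic (2,3-dihydrofuran).
2 of the 3 rings are aromatic. Total: 2.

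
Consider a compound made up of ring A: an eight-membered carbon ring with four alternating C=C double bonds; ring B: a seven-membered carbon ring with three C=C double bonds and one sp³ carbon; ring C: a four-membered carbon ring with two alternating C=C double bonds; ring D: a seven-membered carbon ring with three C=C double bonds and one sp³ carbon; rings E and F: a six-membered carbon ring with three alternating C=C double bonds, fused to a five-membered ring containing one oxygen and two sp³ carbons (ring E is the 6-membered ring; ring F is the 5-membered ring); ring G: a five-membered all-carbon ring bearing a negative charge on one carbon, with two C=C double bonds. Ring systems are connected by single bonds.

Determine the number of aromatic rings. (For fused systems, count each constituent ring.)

2

Ring A has only sp² ring atoms; a planar conformation would have a fully conjugated π system of 8 electrons. But 8 = 4(2), which is 4n not 4n+2, so ring A is not aromatic (cyclooctatetraene) — cyclooctatetraene distorts into a non-planar tub to avoid antiaromaticity.
Ring B has one sp³ carbon, so it is not fully conjugated — not aromatic (cycloheptatriene).
Ring C has only sp² ring atoms; a planar conformation would have a fully conjugated π system of 4 electrons. But 4 = 4(1), which is 4n not 4n+2, so ring C is not aromatic (cyclobutadiene) — cyclobutadiene is antiaromatic and distorts to a rectangle.
Ring D has one sp³ carbon, so it is not fully conjugated — not aromatic (cycloheptatriene).
Ring E has a continuous p-orbital overlap around the ring; 3 ring double bonds give 6 π electrons. That satisfies 4n+2 with n=1, so ring E is aromatic (benzene ring).
Ring F has two sp³ carbons, so it is not fully conjugated — not aromatic (oxolane ring).
Ring G is planar and fully conjugated; 2 ring double bonds (4 π electrons) plus the carbanion lone pair (2) give 6 π electrons. 6 = 4(1)+2, so ring G is aromatic (cyclopentadienyl anion).
Aromatic: E, G. Total: 2.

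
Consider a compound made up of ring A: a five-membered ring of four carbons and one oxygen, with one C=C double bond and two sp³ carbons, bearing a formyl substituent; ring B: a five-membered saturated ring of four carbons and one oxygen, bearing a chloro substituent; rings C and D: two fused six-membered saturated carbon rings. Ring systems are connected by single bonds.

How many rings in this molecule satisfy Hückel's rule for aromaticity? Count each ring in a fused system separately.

Ring A has two sp³ carbons, so it is not fully conjugated — not aromatic (2,3-dihydrofuran).
Ring B has only sp³ atoms, so it is not fully conjugated — not aromatic (tetrahydrofuran).
Ring C has only sp³ atoms, so it is not fully conjugated — not aromatic (cyclohexane ring).
Ring D has only sp³ atoms, so it is not fully conjugated — not aromatic (cyclohexane ring).
No ring is aromatic. Total: 0.

0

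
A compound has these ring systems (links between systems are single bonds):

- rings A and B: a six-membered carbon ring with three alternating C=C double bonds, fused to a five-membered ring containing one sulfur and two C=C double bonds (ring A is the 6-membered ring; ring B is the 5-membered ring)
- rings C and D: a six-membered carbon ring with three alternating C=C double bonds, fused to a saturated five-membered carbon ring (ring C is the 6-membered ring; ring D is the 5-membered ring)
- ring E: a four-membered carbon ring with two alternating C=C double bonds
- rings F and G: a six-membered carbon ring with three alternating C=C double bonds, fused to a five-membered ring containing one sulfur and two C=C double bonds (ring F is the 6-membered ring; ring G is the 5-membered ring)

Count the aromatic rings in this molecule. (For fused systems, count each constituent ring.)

5

Rings A and B form a fused bicyclic system (with one sulfur) with 9 sp² atoms and 10 π electrons from ring double bonds plus a heteroatom lone pair. 10 = 4(2)+2, so the system is aromatic and both rings count as aromatic (benzothiophene).
Ring C has a continuous p-orbital overlap around the ring; 3 ring double bonds give 6 π electrons. Since 6 = 4n+2 (n=1), ring C is aromatic (benzene ring).
Ring D has three sp³ carbons, so it is not fully conjugated — not aromatic (cyclopentane ring).
Ring E has only sp² ring atoms; a planar conformation would have a fully conjugated π system of 4 electrons. But 4 = 4(1), which is 4n not 4n+2, so ring E is not aromatic (cyclobutadiene) — cyclobutadiene is antiaromatic and distorts to a rectangle.
Rings F and G form a fused bicyclic system (with one sulfur) with 9 sp² atoms and 10 π electrons from ring double bonds plus a heteroatom lone pair. 10 = 4(2)+2, so the system is aromatic and both rings count as aromatic (benzothiophene).
Aromatic: A, B, C, F, G. Total: 5.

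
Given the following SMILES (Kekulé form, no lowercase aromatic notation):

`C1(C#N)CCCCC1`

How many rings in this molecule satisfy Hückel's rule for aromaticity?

The SMILES encodes a six-membered saturated carbon ring.
The 6-membered ring has only sp³ atoms, so it is not fully conjugated — not aromatic (cyclohexane).

0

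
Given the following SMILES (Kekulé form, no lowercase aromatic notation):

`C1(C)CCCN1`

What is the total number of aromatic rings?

0

The SMILES encodes a five-membered saturated ring of four carbons and one N–H nitrogen.
The 5-membered ring with one N–H has only sp³ atoms, so it is not fully conjugated — not aromatic (pyrrolidine).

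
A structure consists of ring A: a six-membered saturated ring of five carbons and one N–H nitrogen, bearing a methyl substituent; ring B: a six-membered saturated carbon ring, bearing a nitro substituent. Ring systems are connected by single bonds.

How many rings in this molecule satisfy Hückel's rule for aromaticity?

Ring A has only sp³ atoms, so it is not fully conjugated — not aromatic (piperidine).
Ring B has only sp³ atoms, so it is not fully conjugated — not aromatic (cyclohexane).
No ring is aromatic. Total: 0.

0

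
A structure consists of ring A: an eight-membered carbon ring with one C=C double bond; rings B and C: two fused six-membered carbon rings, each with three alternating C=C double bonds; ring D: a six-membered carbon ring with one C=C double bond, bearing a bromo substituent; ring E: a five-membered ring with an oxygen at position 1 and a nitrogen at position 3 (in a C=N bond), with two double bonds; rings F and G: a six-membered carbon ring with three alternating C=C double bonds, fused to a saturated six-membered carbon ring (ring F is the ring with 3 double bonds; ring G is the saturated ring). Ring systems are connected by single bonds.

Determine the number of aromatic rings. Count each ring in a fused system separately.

Ring A has six sp³ carbons, so it is not fully conjugated — not aromatic (cyclooctene).
Rings B and C form a fused bicyclic system with 10 sp² atoms and 10 π electrons from ring double bonds. 10 = 4(2)+2, so the system is aromatic and both rings count as aromatic (naphthalene).
Ring D has four sp³ carbons, so it is not fully conjugated — not aromatic (cyclohexene).
Ring E is planar and fully conjugated; 2 ring double bonds (4 π electrons) plus a heteroatom lone pair (2) give 6 π electrons. That satisfies 4n+2 with n=1, so ring E is aromatic (oxazole).
Ring F has a continuous p-orbital overlap around the ring; 3 ring double bonds give 6 π electrons. 6 = 4(1)+2, so ring F is aromatic (benzene ring).
Ring G has four sp³ carbons, so it is not fully conjugated — not aromatic (cyclohexane ring).
Aromatic: B, C, E, F. Total: 4.

4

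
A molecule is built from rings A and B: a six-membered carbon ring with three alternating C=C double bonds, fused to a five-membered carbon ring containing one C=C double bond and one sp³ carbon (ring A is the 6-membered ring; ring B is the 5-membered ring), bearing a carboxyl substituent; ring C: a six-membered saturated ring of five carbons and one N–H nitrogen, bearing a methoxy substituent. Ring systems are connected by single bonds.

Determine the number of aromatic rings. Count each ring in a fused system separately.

Ring A is planar and fully conjugated; 3 ring double bonds give 6 π electrons. That satisfies 4n+2 with n=1, so ring A is aromatic (benzene ring).
Ring B has one sp³ carbon, so it is not fully conjugated — not aromatic (cyclopentene ring).
Ring C has only sp³ atoms, so it is not fully conjugated — not aromatic (piperidine).
Aromatic: A. Total: 1.

1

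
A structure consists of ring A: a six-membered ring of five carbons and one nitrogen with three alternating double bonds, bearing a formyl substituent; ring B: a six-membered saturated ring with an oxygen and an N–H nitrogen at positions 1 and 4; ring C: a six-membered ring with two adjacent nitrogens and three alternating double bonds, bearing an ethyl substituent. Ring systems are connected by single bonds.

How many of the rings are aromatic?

2

Ring A is fully conjugated (every ring atom contributes a p orbital); 3 ring double bonds give 6 π electrons. 6 = 4(1)+2, so ring A is aromatic (pyridine).
Ring B has only sp³ atoms, so it is not fully conjugated — not aromatic (morpholine).
Ring C is fully conjugated (every ring atom contributes a p orbital); 3 ring double bonds give 6 π electrons. Since 6 = 4n+2 (n=1), ring C is aromatic (pyridazine).
Aromatic: A, C. Total: 2.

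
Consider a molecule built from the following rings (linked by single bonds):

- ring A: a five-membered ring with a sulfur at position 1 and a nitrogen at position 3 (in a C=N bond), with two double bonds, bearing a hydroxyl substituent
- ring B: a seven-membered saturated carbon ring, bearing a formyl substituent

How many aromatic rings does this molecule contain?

1

Ring A is fully conjugated (every ring atom contributes a p orbital); 2 ring double bonds (4 π electrons) plus a heteroatom lone pair (2) give 6 π electrons. 6 = 4(1)+2, so ring A is aromatic (thiazole).
Ring B has only sp³ atoms, so it is not fully conjugated — not aromatic (cycloheptane).
Aromatic: A. Total: 1.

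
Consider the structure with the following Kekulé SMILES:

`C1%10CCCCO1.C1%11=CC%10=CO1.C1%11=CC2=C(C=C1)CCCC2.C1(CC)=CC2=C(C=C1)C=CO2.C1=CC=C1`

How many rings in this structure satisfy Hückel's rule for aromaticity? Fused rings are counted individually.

4

The SMILES encodes a six-membered saturated ring of five carbons and one oxygen; a five-membered ring of four carbons and one oxygen, with two C=C double bonds; a six-membered carbon ring with three alternating C=C double bonds, fused to a saturated six-membered carbon ring; a six-membered carbon ring with three alternating C=C double bonds, fused to a five-membered ring containing one oxygen and two C=C double bonds; a four-membered carbon ring with two alternating C=C double bonds.
The 6-membered ring with one oxygen has only sp³ atoms, so it is not fully conjugated — not aromatic (tetrahydropyran).
The 5-membered ring with one oxygen has a continuous p-orbital overlap around the ring; 2 ring double bonds (4 π electrons) plus a heteroatom lone pair (2) give 6 π electrons. 6 = 4(1)+2, so it is aromatic (furan).
The 6-membered ring is planar and fully conjugated; 3 ring double bonds give 6 π electrons. That satisfies 4n+2 with n=1, so it is aromatic (benzene ring).
The second 6-membered ring has four sp³ carbons, so it is not fully conjugated — not aromatic (cyclohexane ring).
The fused 6/5-membered bicyclic (with one oxygen) is a single π system with 9 sp² atoms and 10 π electrons from ring double bonds plus a heteroatom lone pair. 10 = 4(2)+2, so the system is aromatic and both rings count as aromatic (benzofuran).
The 4-membered ring has only sp² ring atoms; a planar conformation would have a fully conjugated π system of 4 electrons. But 4 = 4(1), which is 4n not 4n+2, so it is not aromatic (cyclobutadiene) — cyclobutadiene is antiaromatic and distorts to a rectangle.
4 of the 7 rings are aromatic. Total: 4.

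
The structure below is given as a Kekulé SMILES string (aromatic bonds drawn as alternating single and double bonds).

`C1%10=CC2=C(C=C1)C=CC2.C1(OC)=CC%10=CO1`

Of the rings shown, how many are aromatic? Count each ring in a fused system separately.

2

The SMILES encodes a six-membered carbon ring with three alternating C=C double bonds, fused to a five-membered carbon ring containing one C=C double bond and one sp³ carbon; a five-membered ring of four carbons and one oxygen, with two C=C double bonds.
The 6-membered ring has a continuous p-orbital overlap around the ring; 3 ring double bonds give 6 π electrons. Since 6 = 4n+2 (n=1), it is aromatic (benzene ring).
The 5-membered ring has one sp³ carbon, so it is not fully conjugated — not aromatic (cyclopentene ring).
The 5-membered ring with one oxygen is planar and fully conjugated; 2 ring double bonds (4 π electrons) plus a heteroatom lone pair (2) give 6 π electrons. That satisfies 4n+2 with n=1, so it is aromatic (furan).
2 of the 3 rings are aromatic. Total: 2.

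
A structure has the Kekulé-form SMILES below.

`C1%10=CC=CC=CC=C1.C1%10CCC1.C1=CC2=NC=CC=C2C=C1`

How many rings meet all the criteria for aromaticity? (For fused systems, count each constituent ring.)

The SMILES encodes an eight-membered carbon ring with four alternating C=C double bonds; a four-membered saturated carbon ring; two fused six-membered rings, each with three alternating double bonds; one ring is all carbon and the other has one ring nitrogen.
The 8-membered ring has only sp² ring atoms; a planar conformation would have a fully conjugated π system of 8 electrons. But 8 = 4(2), which is 4n not 4n+2, so it is not aromatic (cyclooctatetraene) — cyclooctatetraene distorts into a non-planar tub to avoid antiaromaticity.
The 4-membered ring has only sp³ atoms, so it is not fully conjugated — not aromatic (cyclobutane).
The fused 6/6-membered bicyclic (with one nitrogen) is a single π system with 10 sp² atoms and 10 π electrons from ring double bonds. 10 = 4(2)+2, so the system is aromatic and both rings count as aromatic (quinoline).
2 of the 4 rings are aromatic. Total: 2.

2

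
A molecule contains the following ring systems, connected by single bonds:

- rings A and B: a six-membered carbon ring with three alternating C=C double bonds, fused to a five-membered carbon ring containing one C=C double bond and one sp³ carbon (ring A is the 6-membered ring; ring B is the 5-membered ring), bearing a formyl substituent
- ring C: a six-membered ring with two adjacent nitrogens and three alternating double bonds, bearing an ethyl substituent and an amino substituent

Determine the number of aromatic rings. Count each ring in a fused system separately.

Ring A has a continuous p-orbital overlap around the ring; 3 ring double bonds give 6 π electrons. 6 = 4(1)+2, so ring A is aromatic (benzene ring).
Ring B has one sp³ carbon, so it is not fully conjugated — not aromatic (cyclopentene ring).
Ring C is planar and fully conjugated; 3 ring double bonds give 6 π electrons. Since 6 = 4n+2 (n=1), ring C is aromatic (pyridazine).
Aromatic: A, C. Total: 2.

2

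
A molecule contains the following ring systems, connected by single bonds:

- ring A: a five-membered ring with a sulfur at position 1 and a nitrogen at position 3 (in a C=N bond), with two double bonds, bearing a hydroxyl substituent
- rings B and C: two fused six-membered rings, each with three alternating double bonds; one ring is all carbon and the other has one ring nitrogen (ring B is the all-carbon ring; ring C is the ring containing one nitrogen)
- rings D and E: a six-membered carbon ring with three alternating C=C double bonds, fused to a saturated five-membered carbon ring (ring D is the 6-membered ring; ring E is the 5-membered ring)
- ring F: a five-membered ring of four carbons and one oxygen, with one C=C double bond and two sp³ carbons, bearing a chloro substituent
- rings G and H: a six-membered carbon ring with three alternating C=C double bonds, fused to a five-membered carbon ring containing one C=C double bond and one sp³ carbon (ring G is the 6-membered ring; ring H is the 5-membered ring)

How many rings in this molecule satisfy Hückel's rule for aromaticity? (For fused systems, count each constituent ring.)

5

Ring A has a continuous p-orbital overlap around the ring; 2 ring double bonds (4 π electrons) plus a heteroatom lone pair (2) give 6 π electrons. That satisfies 4n+2 with n=1, so ring A is aromatic (thiazole).
Rings B and C form a fused bicyclic system (with one nitrogen) with 10 sp² atoms and 10 π electrons from ring double bonds. 10 = 4(2)+2, so the system is aromatic and both rings count as aromatic (quinoline).
Ring D is planar and fully conjugated; 3 ring double bonds give 6 π electrons. 6 = 4(1)+2, so ring D is aromatic (benzene ring).
Ring E has three sp³ carbons, so it is not fully conjugated — not aromatic (cyclopentane ring).
Ring F has two sp³ carbons, so it is not fully conjugated — not aromatic (2,3-dihydrofuran).
Ring G has a continuous p-orbital overlap around the ring; 3 ring double bonds give 6 π electrons. 6 = 4(1)+2, so ring G is aromatic (benzene ring).
Ring H has one sp³ carbon, so it is not fully conjugated — not aromatic (cyclopentene ring).
Aromatic: A, B, C, D, G. Total: 5.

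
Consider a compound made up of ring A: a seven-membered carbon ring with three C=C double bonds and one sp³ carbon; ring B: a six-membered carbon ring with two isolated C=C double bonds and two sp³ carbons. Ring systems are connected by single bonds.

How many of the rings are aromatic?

Ring A has one sp³ carbon, so it is not fully conjugated — not aromatic (cycloheptatriene).
Ring B has two sp³ carbons, so it is not fully conjugated — not aromatic (1,4-cyclohexadiene).
No ring is aromatic. Total: 0.

0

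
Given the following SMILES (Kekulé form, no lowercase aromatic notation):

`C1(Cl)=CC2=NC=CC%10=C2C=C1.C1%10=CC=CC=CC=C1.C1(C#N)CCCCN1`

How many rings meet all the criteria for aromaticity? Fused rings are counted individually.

2

The SMILES encodes two fused six-membered rings, each with three alternating double bonds; one ring is all carbon and the other has one ring nitrogen; an eight-membered carbon ring with four alternating C=C double bonds; a six-membered saturated ring of five carbons and one N–H nitrogen.
The fused 6/6-membered bicyclic (with one nitrogen) is a single π system with 10 sp² atoms and 10 π electrons from ring double bonds. 10 = 4(2)+2, so the system is aromatic and both rings count as aromatic (quinoline).
The 8-membered ring has only sp² ring atoms; a planar conformation would have a fully conjugated π system of 8 electrons. But 8 = 4(2), which is 4n not 4n+2, so it is not aromatic (cyclooctatetraene) — cyclooctatetraene distorts into a non-planar tub to avoid antiaromaticity.
The 6-membered ring with one N–H has only sp³ atoms, so it is not fully conjugated — not aromatic (piperidine).
2 of the 4 rings are aromatic. Total: 2.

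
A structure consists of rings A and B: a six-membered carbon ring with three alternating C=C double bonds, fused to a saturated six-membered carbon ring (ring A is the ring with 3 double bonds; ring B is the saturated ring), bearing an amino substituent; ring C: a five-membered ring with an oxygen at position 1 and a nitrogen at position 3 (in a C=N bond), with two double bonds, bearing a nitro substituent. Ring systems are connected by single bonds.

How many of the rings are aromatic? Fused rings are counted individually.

Ring A is planar and fully conjugated; 3 ring double bonds give 6 π electrons. 6 = 4(1)+2, so ring A is aromatic (benzene ring).
Ring B has four sp³ carbons, so it is not fully conjugated — not aromatic (cyclohexane ring).
Ring C is planar and fully conjugated; 2 ring double bonds (4 π electrons) plus a heteroatom lone pair (2) give 6 π electrons. 6 = 4(1)+2, so ring C is aromatic (oxazole).
Aromatic: A, C. Total: 2.

2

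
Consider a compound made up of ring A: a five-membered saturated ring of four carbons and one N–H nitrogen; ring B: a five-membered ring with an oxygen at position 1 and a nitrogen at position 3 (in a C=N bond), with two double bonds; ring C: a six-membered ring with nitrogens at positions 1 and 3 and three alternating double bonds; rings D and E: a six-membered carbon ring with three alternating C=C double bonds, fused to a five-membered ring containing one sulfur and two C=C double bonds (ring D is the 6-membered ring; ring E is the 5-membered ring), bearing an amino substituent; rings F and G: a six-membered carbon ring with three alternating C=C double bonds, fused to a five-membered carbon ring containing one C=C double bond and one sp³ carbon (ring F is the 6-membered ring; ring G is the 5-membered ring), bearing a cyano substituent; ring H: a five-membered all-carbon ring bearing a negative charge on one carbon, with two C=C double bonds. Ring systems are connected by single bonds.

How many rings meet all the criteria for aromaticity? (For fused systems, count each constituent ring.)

Ring A has only sp³ atoms, so it is not fully conjugated — not aromatic (pyrrolidine).
Ring B is fully conjugated (every ring atom contributes a p orbital); 2 ring double bonds (4 π electrons) plus a heteroatom lone pair (2) give 6 π electrons. 6 = 4(1)+2, so ring B is aromatic (oxazole).
Ring C has a continuous p-orbital overlap around the ring; 3 ring double bonds give 6 π electrons. Since 6 = 4n+2 (n=1), ring C is aromatic (pyrimidine).
Rings D and E form a fused bicyclic system (with one sulfur) with 9 sp² atoms and 10 π electrons from ring double bonds plus a heteroatom lone pair. 10 = 4(2)+2, so the system is aromatic and both rings count as aromatic (benzothiophene).
Ring F is planar and fully conjugated; 3 ring double bonds give 6 π electrons. Since 6 = 4n+2 (n=1), ring F is aromatic (benzene ring).
Ring G has one sp³ carbon, so it is not fully conjugated — not aromatic (cyclopentene ring).
Ring H is planar and fully conjugated; 2 ring double bonds (4 π electrons) plus the carbanion lone pair (2) give 6 π electrons. 6 = 4(1)+2, so ring H is aromatic (cyclopentadienyl anion).
Aromatic: B, C, D, E, F, H. Total: 6.

6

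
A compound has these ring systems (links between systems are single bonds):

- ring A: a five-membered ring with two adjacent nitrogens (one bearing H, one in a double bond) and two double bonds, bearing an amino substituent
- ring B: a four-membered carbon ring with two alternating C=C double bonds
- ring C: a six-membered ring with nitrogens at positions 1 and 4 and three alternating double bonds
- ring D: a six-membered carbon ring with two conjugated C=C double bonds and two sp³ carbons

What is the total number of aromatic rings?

2

Ring A has a continuous p-orbital overlap around the ring; 2 ring double bonds (4 π electrons) plus a heteroatom lone pair (2) give 6 π electrons. 6 = 4(1)+2, so ring A is aromatic (pyrazole).
Ring B has only sp² ring atoms; a planar conformation would have a fully conjugated π system of 4 electrons. But 4 = 4(1), which is 4n not 4n+2, so ring B is not aromatic (cyclobutadiene) — cyclobutadiene is antiaromatic and distorts to a rectangle.
Ring C has a continuous p-orbital overlap around the ring; 3 ring double bonds give 6 π electrons. That satisfies 4n+2 with n=1, so ring C is aromatic (pyrazine).
Ring D has two sp³ carbons, so it is not fully conjugated — not aromatic (1,3-cyclohexadiene).
Aromatic: A, C. Total: 2.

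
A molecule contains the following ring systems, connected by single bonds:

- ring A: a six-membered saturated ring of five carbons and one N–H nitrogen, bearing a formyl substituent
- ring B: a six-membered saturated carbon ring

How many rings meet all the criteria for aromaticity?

0

Ring A has only sp³ atoms, so it is not fully conjugated — not aromatic (piperidine).
Ring B has only sp³ atoms, so it is not fully conjugated — not aromatic (cyclohexane).
No ring is aromatic. Total: 0.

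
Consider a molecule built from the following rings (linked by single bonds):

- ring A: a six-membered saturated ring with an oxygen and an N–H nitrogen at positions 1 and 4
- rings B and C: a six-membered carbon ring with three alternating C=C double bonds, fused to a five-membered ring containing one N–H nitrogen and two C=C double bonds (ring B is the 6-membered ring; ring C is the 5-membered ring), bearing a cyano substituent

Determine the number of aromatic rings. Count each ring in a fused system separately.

2

Ring A has only sp³ atoms, so it is not fully conjugated — not aromatic (morpholine).
Rings B and C form a fused bicyclic system (with one N–H) with 9 sp² atoms and 10 π electrons from ring double bonds plus a heteroatom lone pair. 10 = 4(2)+2, so the system is aromatic and both rings count as aromatic (indole).
Aromatic: B, C. Total: 2.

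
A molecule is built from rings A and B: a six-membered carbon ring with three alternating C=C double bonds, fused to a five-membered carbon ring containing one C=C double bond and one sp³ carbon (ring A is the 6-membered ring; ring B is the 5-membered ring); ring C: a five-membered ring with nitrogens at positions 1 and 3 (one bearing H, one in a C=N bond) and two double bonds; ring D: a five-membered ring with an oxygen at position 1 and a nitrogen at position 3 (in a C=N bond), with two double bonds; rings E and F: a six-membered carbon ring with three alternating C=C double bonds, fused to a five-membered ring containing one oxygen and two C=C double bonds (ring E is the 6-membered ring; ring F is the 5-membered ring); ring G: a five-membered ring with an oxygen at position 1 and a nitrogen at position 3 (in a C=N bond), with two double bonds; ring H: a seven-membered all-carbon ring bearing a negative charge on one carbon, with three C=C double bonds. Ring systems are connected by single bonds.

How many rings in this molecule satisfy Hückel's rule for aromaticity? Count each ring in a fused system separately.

Ring A is planar and fully conjugated; 3 ring double bonds give 6 π electrons. Since 6 = 4n+2 (n=1), ring A is aromatic (benzene ring).
Ring B has one sp³ carbon, so it is not fully conjugated — not aromatic (cyclopentene ring).
Ring C is planar and fully conjugated; 2 ring double bonds (4 π electrons) plus a heteroatom lone pair (2) give 6 π electrons. Since 6 = 4n+2 (n=1), ring C is aromatic (imidazole).
Ring D has a continuous p-orbital overlap around the ring; 2 ring double bonds (4 π electrons) plus a heteroatom lone pair (2) give 6 π electrons. That satisfies 4n+2 with n=1, so ring D is aromatic (oxazole).
Rings E and F form a fused bicyclic system (with one oxygen) with 9 sp² atoms and 10 π electrons from ring double bonds plus a heteroatom lone pair. 10 = 4(2)+2, so the system is aromatic and both rings count as aromatic (benzofuran).
Ring G is planar and fully conjugated; 2 ring double bonds (4 π electrons) plus a heteroatom lone pair (2) give 6 π electrons. 6 = 4(1)+2, so ring G is aromatic (oxazole).
Ring H has only sp² ring atoms; a planar conformation would have a fully conjugated π system of 8 electrons. But 8 = 4(2), which is 4n not 4n+2, so ring H is not aromatic (cycloheptatrienyl anion).
Aromatic: A, C, D, E, F, G. Total: 6.

6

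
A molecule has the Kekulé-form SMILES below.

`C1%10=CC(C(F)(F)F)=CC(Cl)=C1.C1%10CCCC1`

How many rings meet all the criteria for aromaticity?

1

The SMILES encodes a six-membered carbon ring with three alternating C=C double bonds; a five-membered saturated carbon ring.
The 6-membered ring is planar and fully conjugated; 3 ring double bonds give 6 π electrons. That satisfies 4n+2 with n=1, so it is aromatic (benzene).
The 5-membered ring has only sp³ atoms, so it is not fully conjugated — not aromatic (cyclopentane).
1 of the 2 rings is aromatic. Total: 1.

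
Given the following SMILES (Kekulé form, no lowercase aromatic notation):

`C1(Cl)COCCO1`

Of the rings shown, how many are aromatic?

0

The SMILES encodes a six-membered saturated ring with oxygens at positions 1 and 4.
The 6-membered ring with two oxygens (1,4) has only sp³ atoms, so it is not fully conjugated — not aromatic (1,4-dioxane).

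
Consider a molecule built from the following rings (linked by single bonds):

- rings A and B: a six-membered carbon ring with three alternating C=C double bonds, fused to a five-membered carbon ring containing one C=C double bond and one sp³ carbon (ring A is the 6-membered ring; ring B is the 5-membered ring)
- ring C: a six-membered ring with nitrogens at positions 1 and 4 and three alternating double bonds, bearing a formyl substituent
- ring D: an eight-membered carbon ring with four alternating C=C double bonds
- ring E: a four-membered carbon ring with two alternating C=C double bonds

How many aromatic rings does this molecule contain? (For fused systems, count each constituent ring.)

2

Ring A is fully conjugated (every ring atom contributes a p orbital); 3 ring double bonds give 6 π electrons. 6 = 4(1)+2, so ring A is aromatic (benzene ring).
Ring B has one sp³ carbon, so it is not fully conjugated — not aromatic (cyclopentene ring).
Ring C is fully conjugated (every ring atom contributes a p orbital); 3 ring double bonds give 6 π electrons. 6 = 4(1)+2, so ring C is aromatic (pyrazine).
Ring D has only sp² ring atoms; a planar conformation would have a fully conjugated π system of 8 electrons. But 8 = 4(2), which is 4n not 4n+2, so ring D is not aromatic (cyclooctatetraene) — cyclooctatetraene distorts into a non-planar tub to avoid antiaromaticity.
Ring E has only sp² ring atoms; a planar conformation would have a fully conjugated π system of 4 electrons. But 4 = 4(1), which is 4n not 4n+2, so ring E is not aromatic (cyclobutadiene) — cyclobutadiene is antiaromatic and distorts to a rectangle.
Aromatic: A, C. Total: 2.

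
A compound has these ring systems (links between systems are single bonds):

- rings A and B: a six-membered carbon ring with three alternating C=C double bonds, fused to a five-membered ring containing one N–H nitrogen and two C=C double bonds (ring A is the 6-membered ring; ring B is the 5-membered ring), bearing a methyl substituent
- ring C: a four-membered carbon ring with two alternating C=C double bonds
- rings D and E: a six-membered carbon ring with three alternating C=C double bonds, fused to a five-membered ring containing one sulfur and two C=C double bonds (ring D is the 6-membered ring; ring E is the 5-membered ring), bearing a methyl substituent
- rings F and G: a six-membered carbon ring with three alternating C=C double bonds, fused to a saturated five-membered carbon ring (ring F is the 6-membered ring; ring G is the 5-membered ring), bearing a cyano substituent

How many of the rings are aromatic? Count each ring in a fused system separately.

Rings A and B form a fused bicyclic system (with one N–H) with 9 sp² atoms and 10 π electrons from ring double bonds plus a heteroatom lone pair. 10 = 4(2)+2, so the system is aromatic and both rings count as aromatic (indole).
Ring C has only sp² ring atoms; a planar conformation would have a fully conjugated π system of 4 electrons. But 4 = 4(1), which is 4n not 4n+2, so ring C is not aromatic (cyclobutadiene) — cyclobutadiene is antiaromatic and distorts to a rectangle.
Rings D and E form a fused bicyclic system (with one sulfur) with 9 sp² atoms and 10 π electrons from ring double bonds plus a heteroatom lone pair. 10 = 4(2)+2, so the system is aromatic and both rings count as aromatic (benzothiophene).
Ring F has a continuous p-orbital overlap around the ring; 3 ring double bonds give 6 π electrons. That satisfies 4n+2 with n=1, so ring F is aromatic (benzene ring).
Ring G has three sp³ carbons, so it is not fully conjugated — not aromatic (cyclopentane ring).
Aromatic: A, B, D, E, F. Total: 5.

5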